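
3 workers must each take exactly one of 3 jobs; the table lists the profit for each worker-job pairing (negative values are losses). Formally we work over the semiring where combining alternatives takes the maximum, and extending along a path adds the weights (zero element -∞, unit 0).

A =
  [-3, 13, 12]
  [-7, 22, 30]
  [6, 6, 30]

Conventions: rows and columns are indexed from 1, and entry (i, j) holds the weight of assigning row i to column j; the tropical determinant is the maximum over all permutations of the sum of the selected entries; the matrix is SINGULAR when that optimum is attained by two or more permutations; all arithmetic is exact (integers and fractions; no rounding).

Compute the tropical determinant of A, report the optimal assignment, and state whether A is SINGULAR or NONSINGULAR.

σ = (1, 2, 3): (-3) + 22 + 30 = 49
σ = (1, 3, 2): (-3) + 30 + 6 = 33
σ = (2, 1, 3): 13 + (-7) + 30 = 36
σ = (2, 3, 1): 13 + 30 + 6 = 49
σ = (3, 1, 2): 12 + (-7) + 6 = 11
σ = (3, 2, 1): 12 + 22 + 6 = 40
Optimal value attained by: σ = (1, 2, 3).
Answer: det⊕(A) = 49; verdict: SINGULAR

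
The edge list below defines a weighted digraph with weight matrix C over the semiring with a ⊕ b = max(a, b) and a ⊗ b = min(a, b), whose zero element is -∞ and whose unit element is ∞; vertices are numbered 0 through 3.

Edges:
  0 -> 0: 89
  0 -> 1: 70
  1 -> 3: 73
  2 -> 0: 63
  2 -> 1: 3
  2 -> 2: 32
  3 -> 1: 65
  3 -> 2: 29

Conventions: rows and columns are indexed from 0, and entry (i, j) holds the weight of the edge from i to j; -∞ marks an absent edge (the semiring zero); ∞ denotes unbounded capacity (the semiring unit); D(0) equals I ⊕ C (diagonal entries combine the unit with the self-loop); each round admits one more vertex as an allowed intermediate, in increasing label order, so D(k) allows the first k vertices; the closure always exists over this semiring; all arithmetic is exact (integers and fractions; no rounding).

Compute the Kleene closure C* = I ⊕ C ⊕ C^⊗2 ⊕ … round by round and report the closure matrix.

D(0):
  [∞, 70, -∞, -∞]
  [-∞, ∞, -∞, 73]
  [63, 3, ∞, -∞]
  [-∞, 65, 29, ∞]
D(1):
  [∞, 70, -∞, -∞]
  [-∞, ∞, -∞, 73]
  [63, 63, ∞, -∞]
  [-∞, 65, 29, ∞]
D(2):
  [∞, 70, -∞, 70]
  [-∞, ∞, -∞, 73]
  [63, 63, ∞, 63]
  [-∞, 65, 29, ∞]
D(3):
  [∞, 70, -∞, 70]
  [-∞, ∞, -∞, 73]
  [63, 63, ∞, 63]
  [29, 65, 29, ∞]
D(4):
  [∞, 70, 29, 70]
  [29, ∞, 29, 73]
  [63, 63, ∞, 63]
  [29, 65, 29, ∞]
Answer: C* = [[∞, 70, 29, 70], [29, ∞, 29, 73], [63, 63, ∞, 63], [29, 65, 29, ∞]]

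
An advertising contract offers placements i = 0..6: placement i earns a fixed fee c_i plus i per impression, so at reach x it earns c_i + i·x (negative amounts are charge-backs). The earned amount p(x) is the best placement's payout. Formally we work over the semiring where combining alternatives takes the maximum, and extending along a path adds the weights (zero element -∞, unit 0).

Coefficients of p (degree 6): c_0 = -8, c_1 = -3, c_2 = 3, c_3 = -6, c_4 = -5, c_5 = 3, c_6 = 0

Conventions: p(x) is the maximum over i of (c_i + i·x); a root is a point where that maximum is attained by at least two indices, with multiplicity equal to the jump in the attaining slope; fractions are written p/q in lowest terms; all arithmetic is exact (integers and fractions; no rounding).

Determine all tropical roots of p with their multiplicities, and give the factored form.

hull edge (i=0, c=-8) to (i=2, c=3): slope 11/2, span 2
hull edge (i=2, c=3) to (i=5, c=3): slope 0, span 3
hull edge (i=5, c=3) to (i=6, c=0): slope -3, span 1
Factored form: p(x) = 0 ⊗ (x ⊕ (-11/2)) ⊗ (x ⊕ (-11/2)) ⊗ (x ⊕ 0) ⊗ (x ⊕ 0) ⊗ (x ⊕ 0) ⊗ (x ⊕ 3)
Answer: roots = -11/2 (mult 2), 0 (mult 3), 3 (mult 1)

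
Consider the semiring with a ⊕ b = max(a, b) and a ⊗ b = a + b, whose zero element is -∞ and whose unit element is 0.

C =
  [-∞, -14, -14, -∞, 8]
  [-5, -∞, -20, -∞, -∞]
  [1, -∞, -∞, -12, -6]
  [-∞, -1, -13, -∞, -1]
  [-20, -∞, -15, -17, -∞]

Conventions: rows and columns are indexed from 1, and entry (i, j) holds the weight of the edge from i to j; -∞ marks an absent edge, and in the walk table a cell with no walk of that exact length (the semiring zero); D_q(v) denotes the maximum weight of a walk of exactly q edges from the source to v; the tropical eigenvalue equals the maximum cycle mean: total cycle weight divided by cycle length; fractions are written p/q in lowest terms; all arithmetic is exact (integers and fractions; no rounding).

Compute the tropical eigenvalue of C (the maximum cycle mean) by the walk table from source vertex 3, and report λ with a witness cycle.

q=0: [-∞, -∞, 0, -∞, -∞]
q=1: [1, -∞, -∞, -12, -6]
q=2: [-26, -13, -13, -23, 9]
q=3: [-11, -24, -6, -8, -18]
q=4: [-5, -9, -21, -18, -3]
q=5: [-14, -19, -18, -20, 3]
Optimal cycle mean attained by: cycle 1->5->3->1, total 8 + (-15) + 1, length 3.
Answer: λ = -2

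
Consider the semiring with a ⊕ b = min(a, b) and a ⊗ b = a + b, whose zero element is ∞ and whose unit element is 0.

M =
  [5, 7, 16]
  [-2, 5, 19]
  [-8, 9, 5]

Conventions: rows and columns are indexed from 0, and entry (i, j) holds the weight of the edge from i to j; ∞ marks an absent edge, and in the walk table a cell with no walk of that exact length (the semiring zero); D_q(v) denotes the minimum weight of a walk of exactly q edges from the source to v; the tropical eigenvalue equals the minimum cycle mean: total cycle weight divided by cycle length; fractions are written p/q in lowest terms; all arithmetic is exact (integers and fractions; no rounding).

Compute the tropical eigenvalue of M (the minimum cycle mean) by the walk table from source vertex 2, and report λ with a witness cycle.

q=0: [∞, ∞, 0]
q=1: [-8, 9, 5]
q=2: [-3, -1, 8]
q=3: [-3, 4, 13]
Optimal cycle mean attained by: cycle 0->1->0, total 7 + (-2), length 2.
Answer: λ = 5/2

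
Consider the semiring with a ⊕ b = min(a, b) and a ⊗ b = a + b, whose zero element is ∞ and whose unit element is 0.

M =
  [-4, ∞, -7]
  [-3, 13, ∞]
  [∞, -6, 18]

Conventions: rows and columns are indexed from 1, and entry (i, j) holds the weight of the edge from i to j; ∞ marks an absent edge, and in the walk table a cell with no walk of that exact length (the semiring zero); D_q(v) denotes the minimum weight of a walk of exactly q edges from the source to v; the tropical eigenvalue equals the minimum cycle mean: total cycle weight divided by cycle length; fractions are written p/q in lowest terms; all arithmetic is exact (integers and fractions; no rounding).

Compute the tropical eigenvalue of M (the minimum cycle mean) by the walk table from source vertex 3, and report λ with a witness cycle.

q=0: [∞, ∞, 0]
q=1: [∞, -6, 18]
q=2: [-9, 7, 36]
q=3: [-13, 20, -16]
Optimal cycle mean attained by: cycle 1->3->2->1, total (-7) + (-6) + (-3), length 3.
Answer: λ = -16/3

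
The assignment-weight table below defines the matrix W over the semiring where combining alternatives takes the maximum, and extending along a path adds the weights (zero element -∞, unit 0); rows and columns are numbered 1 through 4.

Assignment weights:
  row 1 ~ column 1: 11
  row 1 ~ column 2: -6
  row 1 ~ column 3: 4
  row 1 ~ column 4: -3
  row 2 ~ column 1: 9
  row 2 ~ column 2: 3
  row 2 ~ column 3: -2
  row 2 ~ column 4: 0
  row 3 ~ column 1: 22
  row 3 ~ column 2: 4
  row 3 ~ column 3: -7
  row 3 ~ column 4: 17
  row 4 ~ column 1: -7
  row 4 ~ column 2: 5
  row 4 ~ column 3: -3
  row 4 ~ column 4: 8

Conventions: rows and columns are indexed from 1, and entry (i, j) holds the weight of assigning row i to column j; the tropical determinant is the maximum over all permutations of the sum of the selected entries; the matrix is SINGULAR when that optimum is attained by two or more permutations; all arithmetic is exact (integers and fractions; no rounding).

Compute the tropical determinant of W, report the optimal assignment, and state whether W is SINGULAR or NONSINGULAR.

σ = (1, 2, 3, 4): 11 + 3 + (-7) + 8 = 15
σ = (1, 2, 4, 3): 11 + 3 + 17 + (-3) = 28
σ = (1, 3, 2, 4): 11 + (-2) + 4 + 8 = 21
σ = (1, 3, 4, 2): 11 + (-2) + 17 + 5 = 31
σ = (1, 4, 2, 3): 11 + 0 + 4 + (-3) = 12
σ = (1, 4, 3, 2): 11 + 0 + (-7) + 5 = 9
σ = (2, 1, 3, 4): (-6) + 9 + (-7) + 8 = 4
σ = (2, 1, 4, 3): (-6) + 9 + 17 + (-3) = 17
σ = (2, 3, 1, 4): (-6) + (-2) + 22 + 8 = 22
σ = (2, 3, 4, 1): (-6) + (-2) + 17 + (-7) = 2
σ = (2, 4, 1, 3): (-6) + 0 + 22 + (-3) = 13
σ = (2, 4, 3, 1): (-6) + 0 + (-7) + (-7) = -20
σ = (3, 1, 2, 4): 4 + 9 + 4 + 8 = 25
σ = (3, 1, 4, 2): 4 + 9 + 17 + 5 = 35
σ = (3, 2, 1, 4): 4 + 3 + 22 + 8 = 37
σ = (3, 2, 4, 1): 4 + 3 + 17 + (-7) = 17
σ = (3, 4, 1, 2): 4 + 0 + 22 + 5 = 31
σ = (3, 4, 2, 1): 4 + 0 + 4 + (-7) = 1
σ = (4, 1, 2, 3): (-3) + 9 + 4 + (-3) = 7
σ = (4, 1, 3, 2): (-3) + 9 + (-7) + 5 = 4
σ = (4, 2, 1, 3): (-3) + 3 + 22 + (-3) = 19
σ = (4, 2, 3, 1): (-3) + 3 + (-7) + (-7) = -14
σ = (4, 3, 1, 2): (-3) + (-2) + 22 + 5 = 22
σ = (4, 3, 2, 1): (-3) + (-2) + 4 + (-7) = -8
Optimal value attained by: σ = (3, 2, 1, 4).
Answer: det⊕(W) = 37; verdict: NONSINGULAR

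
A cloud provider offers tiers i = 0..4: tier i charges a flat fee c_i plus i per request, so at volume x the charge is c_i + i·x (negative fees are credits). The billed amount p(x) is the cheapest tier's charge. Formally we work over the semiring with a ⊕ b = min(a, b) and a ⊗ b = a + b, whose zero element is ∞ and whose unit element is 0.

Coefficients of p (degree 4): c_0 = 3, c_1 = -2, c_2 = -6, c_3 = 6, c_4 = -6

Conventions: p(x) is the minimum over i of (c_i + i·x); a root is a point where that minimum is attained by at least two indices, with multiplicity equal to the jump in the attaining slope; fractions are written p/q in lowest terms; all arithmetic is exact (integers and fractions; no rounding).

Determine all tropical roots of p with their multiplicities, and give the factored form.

hull edge (i=0, c=3) to (i=1, c=-2): slope -5, span 1
hull edge (i=1, c=-2) to (i=2, c=-6): slope -4, span 1
hull edge (i=2, c=-6) to (i=4, c=-6): slope 0, span 2
Factored form: p(x) = -6 ⊗ (x ⊕ 0) ⊗ (x ⊕ 0) ⊗ (x ⊕ 4) ⊗ (x ⊕ 5)
Answer: roots = 0 (mult 2), 4 (mult 1), 5 (mult 1)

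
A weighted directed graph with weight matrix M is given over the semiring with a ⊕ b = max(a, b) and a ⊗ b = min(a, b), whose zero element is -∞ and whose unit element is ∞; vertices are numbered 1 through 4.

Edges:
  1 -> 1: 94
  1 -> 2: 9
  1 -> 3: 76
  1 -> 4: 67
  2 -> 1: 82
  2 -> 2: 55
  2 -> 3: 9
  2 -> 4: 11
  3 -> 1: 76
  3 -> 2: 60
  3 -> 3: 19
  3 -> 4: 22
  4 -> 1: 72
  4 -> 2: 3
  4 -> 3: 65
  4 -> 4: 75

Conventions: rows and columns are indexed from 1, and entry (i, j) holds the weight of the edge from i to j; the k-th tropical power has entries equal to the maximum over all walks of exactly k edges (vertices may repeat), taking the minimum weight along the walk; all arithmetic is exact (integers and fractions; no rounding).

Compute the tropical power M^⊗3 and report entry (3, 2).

M^⊗2:
  [94, 60, 76, 67]
  [82, 55, 76, 67]
  [76, 55, 76, 67]
  [72, 60, 72, 75]
M^⊗3:
  [94, 60, 76, 67]
  [82, 60, 76, 67]
  [76, 60, 76, 67]
  [72, 60, 72, 75]
Key observation: the optimum is the walk 3->1->3->2, with weight 76 min 76 min 60 = 60.
Optimal value attained by: walk 3->1->3->2.
Answer: (M^⊗3)[3][2] = 60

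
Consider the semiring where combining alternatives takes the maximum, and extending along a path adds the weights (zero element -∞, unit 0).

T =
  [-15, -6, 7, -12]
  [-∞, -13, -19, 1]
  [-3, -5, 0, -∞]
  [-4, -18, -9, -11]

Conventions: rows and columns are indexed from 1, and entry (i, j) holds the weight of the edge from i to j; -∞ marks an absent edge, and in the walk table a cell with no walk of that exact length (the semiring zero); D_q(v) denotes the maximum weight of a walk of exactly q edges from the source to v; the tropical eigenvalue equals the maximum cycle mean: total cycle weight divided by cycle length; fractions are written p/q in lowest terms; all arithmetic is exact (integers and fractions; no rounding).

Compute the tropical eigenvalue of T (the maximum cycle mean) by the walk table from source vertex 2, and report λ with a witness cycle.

q=0: [-∞, 0, -∞, -∞]
q=1: [-∞, -13, -19, 1]
q=2: [-3, -17, -8, -10]
q=3: [-11, -9, 4, -15]
q=4: [1, -1, 4, -8]
Optimal cycle mean attained by: cycle 1->3->1, total 7 + (-3), length 2.
Answer: λ = 2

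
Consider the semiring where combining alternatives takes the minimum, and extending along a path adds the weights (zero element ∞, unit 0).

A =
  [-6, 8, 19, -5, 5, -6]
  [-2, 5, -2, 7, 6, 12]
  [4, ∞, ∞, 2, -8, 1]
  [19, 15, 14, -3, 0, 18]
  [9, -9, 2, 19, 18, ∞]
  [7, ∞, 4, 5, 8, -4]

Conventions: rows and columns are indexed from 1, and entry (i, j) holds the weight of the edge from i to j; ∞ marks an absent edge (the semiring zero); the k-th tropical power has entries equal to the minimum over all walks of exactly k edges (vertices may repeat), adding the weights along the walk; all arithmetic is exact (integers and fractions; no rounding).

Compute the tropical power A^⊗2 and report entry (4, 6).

A^⊗2:
  [-12, -4, -2, -11, -5, -12]
  [-8, -3, 3, -7, -10, -8]
  [-2, -17, -6, -1, 2, -3]
  [9, -9, 2, -6, -3, 13]
  [-11, -4, -11, -2, -6, 3]
  [1, -1, 0, 1, -4, -8]
Key observation: the optimum is the walk 4->1->6, with weight 19 + (-6) = 13.
Optimal value attained by: walk 4->1->6.
Answer: (A^⊗2)[4][6] = 13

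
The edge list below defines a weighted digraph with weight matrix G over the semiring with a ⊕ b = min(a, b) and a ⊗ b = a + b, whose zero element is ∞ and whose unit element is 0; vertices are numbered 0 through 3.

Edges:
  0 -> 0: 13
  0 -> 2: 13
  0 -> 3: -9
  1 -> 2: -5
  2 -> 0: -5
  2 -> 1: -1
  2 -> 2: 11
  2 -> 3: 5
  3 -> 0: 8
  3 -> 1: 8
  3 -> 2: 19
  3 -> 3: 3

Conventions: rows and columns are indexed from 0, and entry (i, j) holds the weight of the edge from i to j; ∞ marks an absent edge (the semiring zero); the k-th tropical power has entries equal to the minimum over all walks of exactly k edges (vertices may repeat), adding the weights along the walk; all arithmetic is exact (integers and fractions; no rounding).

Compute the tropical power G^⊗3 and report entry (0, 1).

G^⊗2:
  [-1, -1, 10, -6]
  [-10, -6, 6, 0]
  [6, 10, -6, -14]
  [11, 11, 3, -1]
G^⊗3:
  [2, 2, -6, -10]
  [1, 5, -11, -19]
  [-11, -7, 5, -11]
  [-2, 2, 6, 2]
Key observation: the optimum is the walk 0->3->3->1, with weight (-9) + 3 + 8 = 2.
Optimal value attained by: walk 0->3->3->1.
Answer: (G^⊗3)[0][1] = 2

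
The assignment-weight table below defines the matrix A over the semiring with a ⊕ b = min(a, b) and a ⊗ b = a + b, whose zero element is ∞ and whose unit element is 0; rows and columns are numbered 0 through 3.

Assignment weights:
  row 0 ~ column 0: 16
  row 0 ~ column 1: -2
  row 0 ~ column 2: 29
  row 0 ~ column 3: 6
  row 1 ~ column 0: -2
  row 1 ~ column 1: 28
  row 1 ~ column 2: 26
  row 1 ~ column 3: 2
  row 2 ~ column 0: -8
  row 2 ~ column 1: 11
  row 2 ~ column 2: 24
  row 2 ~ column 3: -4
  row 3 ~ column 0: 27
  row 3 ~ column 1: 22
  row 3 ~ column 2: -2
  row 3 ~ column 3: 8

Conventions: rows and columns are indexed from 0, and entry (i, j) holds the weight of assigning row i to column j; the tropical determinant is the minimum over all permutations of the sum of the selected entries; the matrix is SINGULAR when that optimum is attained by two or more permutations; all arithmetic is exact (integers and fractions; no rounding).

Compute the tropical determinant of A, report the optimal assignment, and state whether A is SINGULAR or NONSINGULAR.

σ = (0, 1, 2, 3): 16 + 28 + 24 + 8 = 76
σ = (0, 1, 3, 2): 16 + 28 + (-4) + (-2) = 38
σ = (0, 2, 1, 3): 16 + 26 + 11 + 8 = 61
σ = (0, 2, 3, 1): 16 + 26 + (-4) + 22 = 60
σ = (0, 3, 1, 2): 16 + 2 + 11 + (-2) = 27
σ = (0, 3, 2, 1): 16 + 2 + 24 + 22 = 64
σ = (1, 0, 2, 3): (-2) + (-2) + 24 + 8 = 28
σ = (1, 0, 3, 2): (-2) + (-2) + (-4) + (-2) = -10
σ = (1, 2, 0, 3): (-2) + 26 + (-8) + 8 = 24
σ = (1, 2, 3, 0): (-2) + 26 + (-4) + 27 = 47
σ = (1, 3, 0, 2): (-2) + 2 + (-8) + (-2) = -10
σ = (1, 3, 2, 0): (-2) + 2 + 24 + 27 = 51
σ = (2, 0, 1, 3): 29 + (-2) + 11 + 8 = 46
σ = (2, 0, 3, 1): 29 + (-2) + (-4) + 22 = 45
σ = (2, 1, 0, 3): 29 + 28 + (-8) + 8 = 57
σ = (2, 1, 3, 0): 29 + 28 + (-4) + 27 = 80
σ = (2, 3, 0, 1): 29 + 2 + (-8) + 22 = 45
σ = (2, 3, 1, 0): 29 + 2 + 11 + 27 = 69
σ = (3, 0, 1, 2): 6 + (-2) + 11 + (-2) = 13
σ = (3, 0, 2, 1): 6 + (-2) + 24 + 22 = 50
σ = (3, 1, 0, 2): 6 + 28 + (-8) + (-2) = 24
σ = (3, 1, 2, 0): 6 + 28 + 24 + 27 = 85
σ = (3, 2, 0, 1): 6 + 26 + (-8) + 22 = 46
σ = (3, 2, 1, 0): 6 + 26 + 11 + 27 = 70
Optimal value attained by: σ = (1, 0, 3, 2).
Answer: det⊕(A) = -10; verdict: SINGULAR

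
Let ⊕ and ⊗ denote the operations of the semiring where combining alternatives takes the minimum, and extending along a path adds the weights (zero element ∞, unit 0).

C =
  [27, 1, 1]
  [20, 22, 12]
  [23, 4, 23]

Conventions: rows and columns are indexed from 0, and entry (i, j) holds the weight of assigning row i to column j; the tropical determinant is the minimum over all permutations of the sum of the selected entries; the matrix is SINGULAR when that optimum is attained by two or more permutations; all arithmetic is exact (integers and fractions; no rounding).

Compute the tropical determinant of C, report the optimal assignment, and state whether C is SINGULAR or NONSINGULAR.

σ = (0, 1, 2): 27 + 22 + 23 = 72
σ = (0, 2, 1): 27 + 12 + 4 = 43
σ = (1, 0, 2): 1 + 20 + 23 = 44
σ = (1, 2, 0): 1 + 12 + 23 = 36
σ = (2, 0, 1): 1 + 20 + 4 = 25
σ = (2, 1, 0): 1 + 22 + 23 = 46
Optimal value attained by: σ = (2, 0, 1).
Answer: det⊕(C) = 25; verdict: NONSINGULAR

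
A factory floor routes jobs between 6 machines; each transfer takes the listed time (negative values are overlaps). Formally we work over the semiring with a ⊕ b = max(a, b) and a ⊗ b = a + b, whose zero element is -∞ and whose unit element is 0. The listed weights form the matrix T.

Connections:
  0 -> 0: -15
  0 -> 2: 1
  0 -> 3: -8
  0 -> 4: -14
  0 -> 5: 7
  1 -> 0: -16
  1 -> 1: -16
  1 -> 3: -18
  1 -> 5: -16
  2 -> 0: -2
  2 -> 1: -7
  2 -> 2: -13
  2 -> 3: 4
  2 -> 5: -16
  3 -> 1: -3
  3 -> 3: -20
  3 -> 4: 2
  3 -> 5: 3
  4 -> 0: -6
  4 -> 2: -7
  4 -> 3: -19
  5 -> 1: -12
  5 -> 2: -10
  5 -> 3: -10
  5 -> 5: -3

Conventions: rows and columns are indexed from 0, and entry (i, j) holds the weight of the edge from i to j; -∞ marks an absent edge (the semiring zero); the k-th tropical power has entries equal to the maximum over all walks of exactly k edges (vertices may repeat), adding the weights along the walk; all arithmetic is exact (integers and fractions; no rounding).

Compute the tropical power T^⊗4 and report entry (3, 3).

T^⊗2:
  [-1, -5, -3, 5, -6, 4]
  [-31, -21, -15, -24, -16, -9]
  [-15, 1, -1, -9, 6, 7]
  [-4, -9, -5, -7, -18, 0]
  [-9, -14, -5, -3, -17, 1]
  [-12, -13, -13, -6, -8, -6]
T^⊗3:
  [-5, 2, 0, 1, 7, 8]
  [-17, -21, -19, -11, -22, -12]
  [0, -5, -1, 3, -7, 4]
  [-7, -10, -3, -1, -5, 3]
  [-7, -6, -8, -1, -1, 0]
  [-14, -9, -11, -9, -4, -3]
T^⊗4:
  [1, -2, 0, 4, 3, 5]
  [-21, -14, -16, -15, -9, -8]
  [-3, 0, 1, 3, 5, 7]
  [-5, -4, -6, 1, 1, 2]
  [-7, -4, -6, -4, 1, 2]
  [-10, -12, -11, -7, -7, -6]
Key observation: the optimum is the walk 3->4->0->2->3, with weight 2 + (-6) + 1 + 4 = 1.
Optimal value attained by: walk 3->4->0->2->3.
Answer: (T^⊗4)[3][3] = 1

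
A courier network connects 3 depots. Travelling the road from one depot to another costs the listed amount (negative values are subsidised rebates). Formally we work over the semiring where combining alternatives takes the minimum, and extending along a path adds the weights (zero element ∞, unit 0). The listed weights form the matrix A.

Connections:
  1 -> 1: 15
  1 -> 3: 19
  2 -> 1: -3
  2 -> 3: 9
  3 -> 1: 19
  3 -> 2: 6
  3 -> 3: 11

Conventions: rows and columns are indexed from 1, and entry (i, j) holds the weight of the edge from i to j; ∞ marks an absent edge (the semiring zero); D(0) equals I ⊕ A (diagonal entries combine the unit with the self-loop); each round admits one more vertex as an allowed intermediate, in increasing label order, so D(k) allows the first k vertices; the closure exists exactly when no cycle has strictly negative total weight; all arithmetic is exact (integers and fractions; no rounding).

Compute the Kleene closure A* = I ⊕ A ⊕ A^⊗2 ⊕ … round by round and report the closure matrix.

D(0):
  [0, ∞, 19]
  [-3, 0, 9]
  [19, 6, 0]
D(1):
  [0, ∞, 19]
  [-3, 0, 9]
  [19, 6, 0]
D(2):
  [0, ∞, 19]
  [-3, 0, 9]
  [3, 6, 0]
D(3):
  [0, 25, 19]
  [-3, 0, 9]
  [3, 6, 0]
Answer: A* = [[0, 25, 19], [-3, 0, 9], [3, 6, 0]]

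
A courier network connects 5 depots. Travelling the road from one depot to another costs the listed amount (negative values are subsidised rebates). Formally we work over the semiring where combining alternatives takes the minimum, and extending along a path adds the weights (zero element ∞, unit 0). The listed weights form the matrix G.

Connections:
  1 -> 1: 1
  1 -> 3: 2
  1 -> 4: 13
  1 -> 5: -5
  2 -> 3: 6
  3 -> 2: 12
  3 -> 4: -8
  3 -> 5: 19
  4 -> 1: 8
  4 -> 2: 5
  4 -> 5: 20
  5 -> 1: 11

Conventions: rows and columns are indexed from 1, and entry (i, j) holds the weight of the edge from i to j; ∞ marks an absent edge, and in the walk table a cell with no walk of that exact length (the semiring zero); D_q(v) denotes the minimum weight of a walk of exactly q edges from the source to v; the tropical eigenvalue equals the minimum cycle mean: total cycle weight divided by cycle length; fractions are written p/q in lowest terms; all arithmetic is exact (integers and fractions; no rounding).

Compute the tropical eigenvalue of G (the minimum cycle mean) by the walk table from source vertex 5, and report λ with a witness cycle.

q=0: [∞, ∞, ∞, ∞, 0]
q=1: [11, ∞, ∞, ∞, ∞]
q=2: [12, ∞, 13, 24, 6]
q=3: [13, 25, 14, 5, 7]
q=4: [13, 10, 15, 6, 8]
q=5: [14, 11, 15, 7, 8]
Optimal cycle mean attained by: cycle 1->3->4->1, total 2 + (-8) + 8, length 3.
Answer: λ = 2/3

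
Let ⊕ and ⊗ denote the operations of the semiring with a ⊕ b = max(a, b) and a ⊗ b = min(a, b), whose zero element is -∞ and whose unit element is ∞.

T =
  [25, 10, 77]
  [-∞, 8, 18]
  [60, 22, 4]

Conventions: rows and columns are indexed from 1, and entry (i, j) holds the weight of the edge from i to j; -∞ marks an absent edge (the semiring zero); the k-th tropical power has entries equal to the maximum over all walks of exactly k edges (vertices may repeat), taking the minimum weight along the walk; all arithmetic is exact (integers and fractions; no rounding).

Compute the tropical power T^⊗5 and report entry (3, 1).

T^⊗2:
  [60, 22, 25]
  [18, 18, 8]
  [25, 10, 60]
T^⊗3:
  [25, 22, 60]
  [18, 10, 18]
  [60, 22, 25]
T^⊗4:
  [60, 22, 25]
  [18, 18, 18]
  [25, 22, 60]
T^⊗5:
  [25, 22, 60]
  [18, 18, 18]
  [60, 22, 25]
Key observation: the optimum is the walk 3->1->3->1->3->1, with weight 60 min 77 min 60 min 77 min 60 = 60.
Optimal value attained by: walk 3->1->3->1->3->1.
Answer: (T^⊗5)[3][1] = 60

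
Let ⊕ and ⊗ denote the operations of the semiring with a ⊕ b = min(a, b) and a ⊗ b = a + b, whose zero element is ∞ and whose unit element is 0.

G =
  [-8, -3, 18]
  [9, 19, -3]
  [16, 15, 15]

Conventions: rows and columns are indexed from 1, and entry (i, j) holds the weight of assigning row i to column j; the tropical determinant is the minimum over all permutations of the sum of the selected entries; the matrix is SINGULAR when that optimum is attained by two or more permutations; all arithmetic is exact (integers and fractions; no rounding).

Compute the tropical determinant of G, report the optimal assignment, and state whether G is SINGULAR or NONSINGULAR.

σ = (1, 2, 3): (-8) + 19 + 15 = 26
σ = (1, 3, 2): (-8) + (-3) + 15 = 4
σ = (2, 1, 3): (-3) + 9 + 15 = 21
σ = (2, 3, 1): (-3) + (-3) + 16 = 10
σ = (3, 1, 2): 18 + 9 + 15 = 42
σ = (3, 2, 1): 18 + 19 + 16 = 53
Optimal value attained by: σ = (1, 3, 2).
Answer: det⊕(G) = 4; verdict: NONSINGULAR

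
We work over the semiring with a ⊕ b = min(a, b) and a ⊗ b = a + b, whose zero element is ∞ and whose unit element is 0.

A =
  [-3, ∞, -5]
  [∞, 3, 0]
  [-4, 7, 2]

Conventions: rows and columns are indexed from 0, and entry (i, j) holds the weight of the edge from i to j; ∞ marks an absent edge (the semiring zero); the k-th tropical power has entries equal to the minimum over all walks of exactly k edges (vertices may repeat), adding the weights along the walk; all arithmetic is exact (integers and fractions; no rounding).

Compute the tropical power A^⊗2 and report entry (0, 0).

A^⊗2:
  [-9, 2, -8]
  [-4, 6, 2]
  [-7, 9, -9]
Key observation: the optimum is the walk 0->2->0, with weight (-5) + (-4) = -9.
Optimal value attained by: walk 0->2->0.
Answer: (A^⊗2)[0][0] = -9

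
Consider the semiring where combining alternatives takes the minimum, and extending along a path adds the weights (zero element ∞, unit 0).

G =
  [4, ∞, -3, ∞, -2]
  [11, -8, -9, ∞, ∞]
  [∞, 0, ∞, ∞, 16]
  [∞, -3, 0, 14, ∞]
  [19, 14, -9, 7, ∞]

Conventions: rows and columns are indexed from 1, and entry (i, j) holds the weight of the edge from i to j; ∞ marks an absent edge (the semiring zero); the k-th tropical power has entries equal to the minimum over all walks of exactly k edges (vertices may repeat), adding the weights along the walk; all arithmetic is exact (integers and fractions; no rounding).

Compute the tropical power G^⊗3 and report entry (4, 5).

G^⊗2:
  [8, -3, -11, 5, 2]
  [3, -16, -17, ∞, 7]
  [11, -8, -9, 23, ∞]
  [8, -11, -12, 28, 16]
  [23, -9, 5, 21, 7]
G^⊗3:
  [8, -11, -12, 9, 5]
  [-5, -24, -25, 14, -1]
  [3, -16, -17, 37, 7]
  [0, -19, -20, 23, 4]
  [2, -17, -18, 14, 21]
Key observation: the optimum is the walk 4->2->3->5, with weight (-3) + (-9) + 16 = 4.
Optimal value attained by: walk 4->2->3->5.
Answer: (G^⊗3)[4][5] = 4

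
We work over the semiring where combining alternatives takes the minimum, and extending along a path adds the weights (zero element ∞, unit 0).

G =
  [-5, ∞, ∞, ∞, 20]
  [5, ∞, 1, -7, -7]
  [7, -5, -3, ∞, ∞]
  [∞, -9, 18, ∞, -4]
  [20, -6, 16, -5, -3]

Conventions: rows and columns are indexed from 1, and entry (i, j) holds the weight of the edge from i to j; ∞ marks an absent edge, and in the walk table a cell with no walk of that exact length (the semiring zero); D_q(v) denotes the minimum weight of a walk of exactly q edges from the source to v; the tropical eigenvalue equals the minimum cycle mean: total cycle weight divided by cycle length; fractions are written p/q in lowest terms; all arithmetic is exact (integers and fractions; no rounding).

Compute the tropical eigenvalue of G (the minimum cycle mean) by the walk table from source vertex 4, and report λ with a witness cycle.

q=0: [∞, ∞, ∞, 0, ∞]
q=1: [∞, -9, 18, ∞, -4]
q=2: [-4, -10, -8, -16, -16]
q=3: [-9, -25, -11, -21, -20]
q=4: [-20, -30, -24, -32, -32]
q=5: [-25, -41, -29, -37, -37]
Optimal cycle mean attained by: cycle 2->4->2, total (-7) + (-9), length 2.
Answer: λ = -8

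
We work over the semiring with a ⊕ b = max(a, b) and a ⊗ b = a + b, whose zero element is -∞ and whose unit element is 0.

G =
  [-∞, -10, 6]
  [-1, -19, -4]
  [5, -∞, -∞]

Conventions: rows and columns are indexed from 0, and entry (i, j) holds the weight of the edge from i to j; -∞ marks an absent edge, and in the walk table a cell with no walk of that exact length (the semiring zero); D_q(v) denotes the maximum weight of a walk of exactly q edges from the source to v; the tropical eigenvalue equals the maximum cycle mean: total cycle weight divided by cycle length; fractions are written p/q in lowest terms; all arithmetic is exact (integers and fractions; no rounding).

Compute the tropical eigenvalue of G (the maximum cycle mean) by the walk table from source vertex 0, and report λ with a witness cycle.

q=0: [0, -∞, -∞]
q=1: [-∞, -10, 6]
q=2: [11, -29, -14]
q=3: [-9, 1, 17]
Optimal cycle mean attained by: cycle 0->2->0, total 6 + 5, length 2.
Answer: λ = 11/2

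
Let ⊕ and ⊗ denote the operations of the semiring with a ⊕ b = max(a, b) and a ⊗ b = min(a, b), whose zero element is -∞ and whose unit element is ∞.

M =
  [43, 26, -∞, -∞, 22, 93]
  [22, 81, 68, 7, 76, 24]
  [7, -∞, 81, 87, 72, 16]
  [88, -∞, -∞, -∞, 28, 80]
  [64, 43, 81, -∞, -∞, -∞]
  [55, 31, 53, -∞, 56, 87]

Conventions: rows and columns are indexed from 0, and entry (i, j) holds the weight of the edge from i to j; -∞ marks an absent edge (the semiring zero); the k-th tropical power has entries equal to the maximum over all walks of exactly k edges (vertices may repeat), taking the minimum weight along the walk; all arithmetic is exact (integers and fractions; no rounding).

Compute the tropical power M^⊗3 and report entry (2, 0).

M^⊗2:
  [55, 31, 53, 7, 56, 87]
  [64, 81, 76, 68, 76, 24]
  [87, 43, 81, 81, 72, 80]
  [55, 31, 53, -∞, 56, 88]
  [43, 43, 81, 81, 72, 64]
  [56, 43, 56, 53, 56, 87]
M^⊗3:
  [56, 43, 56, 53, 56, 87]
  [68, 81, 76, 76, 76, 68]
  [81, 43, 81, 81, 72, 87]
  [56, 43, 56, 53, 56, 87]
  [81, 43, 81, 81, 72, 80]
  [56, 43, 56, 56, 56, 87]
Key observation: the optimum is the walk 2->2->3->0, with weight 81 min 87 min 88 = 81.
Optimal value attained by: walk 2->2->3->0.
Answer: (M^⊗3)[2][0] = 81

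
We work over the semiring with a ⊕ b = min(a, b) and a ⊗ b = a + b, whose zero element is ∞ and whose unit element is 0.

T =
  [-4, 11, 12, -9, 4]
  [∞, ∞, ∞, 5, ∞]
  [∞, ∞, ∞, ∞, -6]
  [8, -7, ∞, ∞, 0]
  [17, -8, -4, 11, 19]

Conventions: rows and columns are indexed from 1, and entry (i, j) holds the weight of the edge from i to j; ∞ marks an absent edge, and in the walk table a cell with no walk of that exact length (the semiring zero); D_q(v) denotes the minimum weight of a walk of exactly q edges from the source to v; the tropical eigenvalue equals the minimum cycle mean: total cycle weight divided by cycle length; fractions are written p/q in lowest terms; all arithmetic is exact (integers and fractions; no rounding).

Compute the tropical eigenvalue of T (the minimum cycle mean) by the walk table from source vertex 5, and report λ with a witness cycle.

q=0: [∞, ∞, ∞, ∞, 0]
q=1: [17, -8, -4, 11, 19]
q=2: [13, 4, 15, -3, -10]
q=3: [5, -18, -14, 1, -3]
q=4: [1, -11, -7, -13, -20]
q=5: [-5, -28, -24, -9, -13]
Optimal cycle mean attained by: cycle 3->5->3, total (-6) + (-4), length 2.
Answer: λ = -5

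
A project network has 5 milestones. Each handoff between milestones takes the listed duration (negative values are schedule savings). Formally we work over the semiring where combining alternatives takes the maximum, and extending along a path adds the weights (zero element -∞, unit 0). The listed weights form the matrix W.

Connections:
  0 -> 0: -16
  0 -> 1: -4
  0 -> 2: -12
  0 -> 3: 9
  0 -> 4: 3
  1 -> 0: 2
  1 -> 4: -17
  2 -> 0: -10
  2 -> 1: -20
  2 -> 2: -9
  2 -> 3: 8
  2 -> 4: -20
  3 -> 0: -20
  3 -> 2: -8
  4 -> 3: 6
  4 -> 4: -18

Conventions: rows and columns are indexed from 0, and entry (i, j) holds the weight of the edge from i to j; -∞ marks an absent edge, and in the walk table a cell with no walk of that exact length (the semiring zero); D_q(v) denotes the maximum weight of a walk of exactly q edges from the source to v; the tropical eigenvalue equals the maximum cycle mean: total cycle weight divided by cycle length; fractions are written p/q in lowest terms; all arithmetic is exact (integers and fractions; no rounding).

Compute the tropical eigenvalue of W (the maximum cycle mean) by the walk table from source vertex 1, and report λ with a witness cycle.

q=0: [-∞, 0, -∞, -∞, -∞]
q=1: [2, -∞, -∞, -∞, -17]
q=2: [-14, -2, -10, 11, 5]
q=3: [0, -18, 3, 11, -11]
q=4: [-7, -4, 3, 11, 3]
q=5: [-2, -11, 3, 11, -4]
Optimal cycle mean attained by: cycle 2->3->2, total 8 + (-8), length 2.
Answer: λ = 0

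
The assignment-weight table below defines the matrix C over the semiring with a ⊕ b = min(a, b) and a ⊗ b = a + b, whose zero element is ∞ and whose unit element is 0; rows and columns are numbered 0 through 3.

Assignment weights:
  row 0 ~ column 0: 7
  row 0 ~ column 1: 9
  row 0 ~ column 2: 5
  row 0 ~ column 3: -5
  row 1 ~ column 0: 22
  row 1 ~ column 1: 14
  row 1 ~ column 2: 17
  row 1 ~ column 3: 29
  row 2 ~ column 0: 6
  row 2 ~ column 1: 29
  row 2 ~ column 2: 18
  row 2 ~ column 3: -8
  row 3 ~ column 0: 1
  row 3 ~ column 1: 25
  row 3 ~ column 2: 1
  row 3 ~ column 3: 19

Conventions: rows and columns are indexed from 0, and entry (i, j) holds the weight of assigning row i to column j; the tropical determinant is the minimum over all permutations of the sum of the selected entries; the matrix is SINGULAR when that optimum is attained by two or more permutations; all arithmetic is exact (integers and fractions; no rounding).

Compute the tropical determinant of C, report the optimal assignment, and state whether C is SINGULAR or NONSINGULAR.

σ = (0, 1, 2, 3): 7 + 14 + 18 + 19 = 58
σ = (0, 1, 3, 2): 7 + 14 + (-8) + 1 = 14
σ = (0, 2, 1, 3): 7 + 17 + 29 + 19 = 72
σ = (0, 2, 3, 1): 7 + 17 + (-8) + 25 = 41
σ = (0, 3, 1, 2): 7 + 29 + 29 + 1 = 66
σ = (0, 3, 2, 1): 7 + 29 + 18 + 25 = 79
σ = (1, 0, 2, 3): 9 + 22 + 18 + 19 = 68
σ = (1, 0, 3, 2): 9 + 22 + (-8) + 1 = 24
σ = (1, 2, 0, 3): 9 + 17 + 6 + 19 = 51
σ = (1, 2, 3, 0): 9 + 17 + (-8) + 1 = 19
σ = (1, 3, 0, 2): 9 + 29 + 6 + 1 = 45
σ = (1, 3, 2, 0): 9 + 29 + 18 + 1 = 57
σ = (2, 0, 1, 3): 5 + 22 + 29 + 19 = 75
σ = (2, 0, 3, 1): 5 + 22 + (-8) + 25 = 44
σ = (2, 1, 0, 3): 5 + 14 + 6 + 19 = 44
σ = (2, 1, 3, 0): 5 + 14 + (-8) + 1 = 12
σ = (2, 3, 0, 1): 5 + 29 + 6 + 25 = 65
σ = (2, 3, 1, 0): 5 + 29 + 29 + 1 = 64
σ = (3, 0, 1, 2): (-5) + 22 + 29 + 1 = 47
σ = (3, 0, 2, 1): (-5) + 22 + 18 + 25 = 60
σ = (3, 1, 0, 2): (-5) + 14 + 6 + 1 = 16
σ = (3, 1, 2, 0): (-5) + 14 + 18 + 1 = 28
σ = (3, 2, 0, 1): (-5) + 17 + 6 + 25 = 43
σ = (3, 2, 1, 0): (-5) + 17 + 29 + 1 = 42
Optimal value attained by: σ = (2, 1, 3, 0).
Answer: det⊕(C) = 12; verdict: NONSINGULAR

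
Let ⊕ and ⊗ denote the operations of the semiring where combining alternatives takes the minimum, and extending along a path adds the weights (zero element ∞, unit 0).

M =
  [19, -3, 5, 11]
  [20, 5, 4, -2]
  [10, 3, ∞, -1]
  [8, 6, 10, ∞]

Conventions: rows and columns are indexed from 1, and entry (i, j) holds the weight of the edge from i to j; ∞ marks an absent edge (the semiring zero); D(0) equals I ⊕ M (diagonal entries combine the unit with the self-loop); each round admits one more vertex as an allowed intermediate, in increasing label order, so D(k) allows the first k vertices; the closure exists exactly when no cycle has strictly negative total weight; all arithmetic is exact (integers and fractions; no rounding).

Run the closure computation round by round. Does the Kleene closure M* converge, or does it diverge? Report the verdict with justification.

D(0):
  [0, -3, 5, 11]
  [20, 0, 4, -2]
  [10, 3, 0, -1]
  [8, 6, 10, 0]
D(1):
  [0, -3, 5, 11]
  [20, 0, 4, -2]
  [10, 3, 0, -1]
  [8, 5, 10, 0]
D(2):
  [0, -3, 1, -5]
  [20, 0, 4, -2]
  [10, 3, 0, -1]
  [8, 5, 9, 0]
D(3):
  [0, -3, 1, -5]
  [14, 0, 4, -2]
  [10, 3, 0, -1]
  [8, 5, 9, 0]
D(4):
  [0, -3, 1, -5]
  [6, 0, 4, -2]
  [7, 3, 0, -1]
  [8, 5, 9, 0]
Key observation: every diagonal entry stays at the unit through all rounds, so no improving cycle exists.
Answer: CONVERGES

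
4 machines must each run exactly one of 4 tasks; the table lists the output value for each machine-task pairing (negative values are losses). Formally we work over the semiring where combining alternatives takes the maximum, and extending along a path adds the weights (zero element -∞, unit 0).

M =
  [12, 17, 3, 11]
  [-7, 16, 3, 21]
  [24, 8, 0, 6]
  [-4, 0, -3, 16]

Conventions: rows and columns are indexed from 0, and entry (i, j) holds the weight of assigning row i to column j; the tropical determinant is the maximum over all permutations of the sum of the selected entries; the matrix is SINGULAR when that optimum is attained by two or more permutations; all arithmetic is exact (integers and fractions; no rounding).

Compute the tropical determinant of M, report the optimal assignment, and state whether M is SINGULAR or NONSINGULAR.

σ = (0, 1, 2, 3): 12 + 16 + 0 + 16 = 44
σ = (0, 1, 3, 2): 12 + 16 + 6 + (-3) = 31
σ = (0, 2, 1, 3): 12 + 3 + 8 + 16 = 39
σ = (0, 2, 3, 1): 12 + 3 + 6 + 0 = 21
σ = (0, 3, 1, 2): 12 + 21 + 8 + (-3) = 38
σ = (0, 3, 2, 1): 12 + 21 + 0 + 0 = 33
σ = (1, 0, 2, 3): 17 + (-7) + 0 + 16 = 26
σ = (1, 0, 3, 2): 17 + (-7) + 6 + (-3) = 13
σ = (1, 2, 0, 3): 17 + 3 + 24 + 16 = 60
σ = (1, 2, 3, 0): 17 + 3 + 6 + (-4) = 22
σ = (1, 3, 0, 2): 17 + 21 + 24 + (-3) = 59
σ = (1, 3, 2, 0): 17 + 21 + 0 + (-4) = 34
σ = (2, 0, 1, 3): 3 + (-7) + 8 + 16 = 20
σ = (2, 0, 3, 1): 3 + (-7) + 6 + 0 = 2
σ = (2, 1, 0, 3): 3 + 16 + 24 + 16 = 59
σ = (2, 1, 3, 0): 3 + 16 + 6 + (-4) = 21
σ = (2, 3, 0, 1): 3 + 21 + 24 + 0 = 48
σ = (2, 3, 1, 0): 3 + 21 + 8 + (-4) = 28
σ = (3, 0, 1, 2): 11 + (-7) + 8 + (-3) = 9
σ = (3, 0, 2, 1): 11 + (-7) + 0 + 0 = 4
σ = (3, 1, 0, 2): 11 + 16 + 24 + (-3) = 48
σ = (3, 1, 2, 0): 11 + 16 + 0 + (-4) = 23
σ = (3, 2, 0, 1): 11 + 3 + 24 + 0 = 38
σ = (3, 2, 1, 0): 11 + 3 + 8 + (-4) = 18
Optimal value attained by: σ = (1, 2, 0, 3).
Answer: det⊕(M) = 60; verdict: NONSINGULAR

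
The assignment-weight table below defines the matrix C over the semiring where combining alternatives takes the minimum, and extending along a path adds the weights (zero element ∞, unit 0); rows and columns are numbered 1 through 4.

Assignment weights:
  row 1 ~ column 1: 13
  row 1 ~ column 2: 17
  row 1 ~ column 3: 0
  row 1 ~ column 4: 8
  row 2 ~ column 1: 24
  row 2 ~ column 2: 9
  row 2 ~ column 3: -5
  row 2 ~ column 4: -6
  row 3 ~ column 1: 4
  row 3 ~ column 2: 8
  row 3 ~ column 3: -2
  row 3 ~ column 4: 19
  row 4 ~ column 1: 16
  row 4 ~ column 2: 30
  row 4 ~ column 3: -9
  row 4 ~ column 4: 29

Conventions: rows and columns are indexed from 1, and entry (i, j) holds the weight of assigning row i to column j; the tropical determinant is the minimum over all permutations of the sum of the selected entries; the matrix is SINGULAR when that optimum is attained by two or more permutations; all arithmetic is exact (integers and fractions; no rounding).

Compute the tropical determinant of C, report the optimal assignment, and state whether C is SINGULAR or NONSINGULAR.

σ = (1, 2, 3, 4): 13 + 9 + (-2) + 29 = 49
σ = (1, 2, 4, 3): 13 + 9 + 19 + (-9) = 32
σ = (1, 3, 2, 4): 13 + (-5) + 8 + 29 = 45
σ = (1, 3, 4, 2): 13 + (-5) + 19 + 30 = 57
σ = (1, 4, 2, 3): 13 + (-6) + 8 + (-9) = 6
σ = (1, 4, 3, 2): 13 + (-6) + (-2) + 30 = 35
σ = (2, 1, 3, 4): 17 + 24 + (-2) + 29 = 68
σ = (2, 1, 4, 3): 17 + 24 + 19 + (-9) = 51
σ = (2, 3, 1, 4): 17 + (-5) + 4 + 29 = 45
σ = (2, 3, 4, 1): 17 + (-5) + 19 + 16 = 47
σ = (2, 4, 1, 3): 17 + (-6) + 4 + (-9) = 6
σ = (2, 4, 3, 1): 17 + (-6) + (-2) + 16 = 25
σ = (3, 1, 2, 4): 0 + 24 + 8 + 29 = 61
σ = (3, 1, 4, 2): 0 + 24 + 19 + 30 = 73
σ = (3, 2, 1, 4): 0 + 9 + 4 + 29 = 42
σ = (3, 2, 4, 1): 0 + 9 + 19 + 16 = 44
σ = (3, 4, 1, 2): 0 + (-6) + 4 + 30 = 28
σ = (3, 4, 2, 1): 0 + (-6) + 8 + 16 = 18
σ = (4, 1, 2, 3): 8 + 24 + 8 + (-9) = 31
σ = (4, 1, 3, 2): 8 + 24 + (-2) + 30 = 60
σ = (4, 2, 1, 3): 8 + 9 + 4 + (-9) = 12
σ = (4, 2, 3, 1): 8 + 9 + (-2) + 16 = 31
σ = (4, 3, 1, 2): 8 + (-5) + 4 + 30 = 37
σ = (4, 3, 2, 1): 8 + (-5) + 8 + 16 = 27
Optimal value attained by: σ = (1, 4, 2, 3).
Answer: det⊕(C) = 6; verdict: SINGULAR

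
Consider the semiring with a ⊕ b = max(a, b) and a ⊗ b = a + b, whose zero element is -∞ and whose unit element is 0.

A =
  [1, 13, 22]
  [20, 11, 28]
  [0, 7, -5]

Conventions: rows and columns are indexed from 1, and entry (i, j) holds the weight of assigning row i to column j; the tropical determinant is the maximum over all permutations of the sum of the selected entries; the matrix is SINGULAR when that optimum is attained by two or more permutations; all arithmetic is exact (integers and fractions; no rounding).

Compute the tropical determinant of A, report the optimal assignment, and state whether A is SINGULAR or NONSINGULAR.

σ = (1, 2, 3): 1 + 11 + (-5) = 7
σ = (1, 3, 2): 1 + 28 + 7 = 36
σ = (2, 1, 3): 13 + 20 + (-5) = 28
σ = (2, 3, 1): 13 + 28 + 0 = 41
σ = (3, 1, 2): 22 + 20 + 7 = 49
σ = (3, 2, 1): 22 + 11 + 0 = 33
Optimal value attained by: σ = (3, 1, 2).
Answer: det⊕(A) = 49; verdict: NONSINGULAR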